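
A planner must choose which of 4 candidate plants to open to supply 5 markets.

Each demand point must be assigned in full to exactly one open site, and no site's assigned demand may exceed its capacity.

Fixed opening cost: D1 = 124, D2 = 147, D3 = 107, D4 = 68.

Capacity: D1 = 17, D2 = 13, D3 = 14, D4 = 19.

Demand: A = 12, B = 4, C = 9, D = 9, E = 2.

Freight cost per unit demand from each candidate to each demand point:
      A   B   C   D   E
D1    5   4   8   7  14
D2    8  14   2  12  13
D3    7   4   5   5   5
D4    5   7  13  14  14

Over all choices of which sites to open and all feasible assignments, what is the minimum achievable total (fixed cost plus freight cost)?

Open {D2, D3, D4}; cheapest assignment that respects the capacities:
  D2 (cap 13, load 9): C — cost 9×2 = 18
  D3 (cap 14, load 11): D, E — cost 9×5 + 2×5 = 55
  D4 (cap 19, load 16): A, B — cost 12×5 + 4×7 = 88
  Shipping 161, fixed 322 → total 483.
  Any other capacity-feasible assignment to {D2, D3, D4} ships for at least 161.
Compare {D1, D3, D4}: its best feasible assignment gives total 493.
Compare {D1, D2, D4}: its best feasible assignment gives total 522.
Every other set of open sites that can feasibly serve all demand totals ≥ 493 even under its best assignment. Minimum: 483.

483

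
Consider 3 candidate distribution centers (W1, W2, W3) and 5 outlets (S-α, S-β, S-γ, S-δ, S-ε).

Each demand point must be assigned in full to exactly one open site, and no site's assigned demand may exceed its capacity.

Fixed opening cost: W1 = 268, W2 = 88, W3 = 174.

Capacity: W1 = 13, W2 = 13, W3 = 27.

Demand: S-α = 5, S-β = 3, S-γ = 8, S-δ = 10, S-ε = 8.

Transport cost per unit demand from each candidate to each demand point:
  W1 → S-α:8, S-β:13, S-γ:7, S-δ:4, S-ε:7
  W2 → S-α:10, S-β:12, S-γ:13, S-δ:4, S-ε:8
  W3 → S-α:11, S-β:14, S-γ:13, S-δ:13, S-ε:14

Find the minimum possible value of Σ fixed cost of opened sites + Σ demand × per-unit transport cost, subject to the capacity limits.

609

Open {W2, W3}; cheapest assignment that respects the capacities:
  W2 (cap 13, load 13): S-β, S-δ — cost 3×12 + 10×4 = 76
  W3 (cap 27, load 21): S-α, S-γ, S-ε — cost 5×11 + 8×13 + 8×14 = 271
  Shipping 347, fixed 262 → total 609.
  Any other capacity-feasible assignment to {W2, W3} ships for at least 347.
Compare {W1, W3}: its best feasible assignment gives total 792.
Compare {W1, W2, W3}: its best feasible assignment gives total 806.
Every other set of open sites that can feasibly serve all demand totals ≥ 792 even under its best assignment. Minimum: 609.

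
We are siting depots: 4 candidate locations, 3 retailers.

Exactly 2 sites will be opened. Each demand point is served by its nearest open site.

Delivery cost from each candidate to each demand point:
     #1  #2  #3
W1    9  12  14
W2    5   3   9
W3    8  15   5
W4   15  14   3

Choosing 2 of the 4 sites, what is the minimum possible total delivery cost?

Open {W2, W4}.
  #1→W2 5, #2→W2 3, #3→W4 3  ⇒ total 11.
Compare {W2, W3}: total 13.
Compare {W1, W2}: total 17.
No size-2 selection does better; minimum is 11.

11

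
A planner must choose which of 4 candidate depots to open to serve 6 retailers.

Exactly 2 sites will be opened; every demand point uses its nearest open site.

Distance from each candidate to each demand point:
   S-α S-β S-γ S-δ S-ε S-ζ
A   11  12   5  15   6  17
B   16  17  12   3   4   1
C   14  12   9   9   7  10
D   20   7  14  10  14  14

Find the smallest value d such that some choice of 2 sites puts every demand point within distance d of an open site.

12

Open {A, B}.
  Farthest demand point is S-β at distance 12 (to A); all others are ≤ 12.
With {A, C} the worst case is 12.
With {A, D} the worst case is 14.
No size-2 selection achieves below 12.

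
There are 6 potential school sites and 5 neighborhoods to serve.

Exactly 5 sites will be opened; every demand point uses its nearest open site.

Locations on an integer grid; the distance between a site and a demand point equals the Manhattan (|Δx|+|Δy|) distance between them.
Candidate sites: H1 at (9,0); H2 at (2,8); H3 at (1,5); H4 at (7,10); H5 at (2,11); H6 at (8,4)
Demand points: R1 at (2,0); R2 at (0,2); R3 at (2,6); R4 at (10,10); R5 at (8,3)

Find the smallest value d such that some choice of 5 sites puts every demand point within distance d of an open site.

6

Open {H1, H2, H3, H4, H5}.
  Farthest demand point is R1 at distance 6 (to H3); all others are ≤ 6.
With {H1, H2, H3, H4, H6} the worst case is 6.
With {H1, H3, H4, H5, H6} the worst case is 6.
No size-5 selection achieves below 6.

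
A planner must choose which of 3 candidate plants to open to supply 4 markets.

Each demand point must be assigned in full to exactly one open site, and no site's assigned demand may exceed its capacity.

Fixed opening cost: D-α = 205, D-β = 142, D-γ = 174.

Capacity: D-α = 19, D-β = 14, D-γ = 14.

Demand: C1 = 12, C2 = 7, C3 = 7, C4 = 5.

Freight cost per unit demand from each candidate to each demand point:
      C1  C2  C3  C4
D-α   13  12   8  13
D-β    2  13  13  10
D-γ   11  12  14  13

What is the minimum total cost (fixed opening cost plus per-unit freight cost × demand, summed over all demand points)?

Open {D-α, D-β}; cheapest assignment that respects the capacities:
  D-α (cap 19, load 19): C2, C3, C4 — cost 7×12 + 7×8 + 5×13 = 205
  D-β (cap 14, load 12): C1 — cost 12×2 = 24
  Shipping 229, fixed 347 → total 576.
  Any other capacity-feasible assignment to {D-α, D-β} ships for at least 229.
Compare {D-α, D-γ}: its best feasible assignment gives total 716.
Compare {D-α, D-β, D-γ}: its best feasible assignment gives total 750.
Every other set of open sites that can feasibly serve all demand totals ≥ 716 even under its best assignment. Minimum: 576.

576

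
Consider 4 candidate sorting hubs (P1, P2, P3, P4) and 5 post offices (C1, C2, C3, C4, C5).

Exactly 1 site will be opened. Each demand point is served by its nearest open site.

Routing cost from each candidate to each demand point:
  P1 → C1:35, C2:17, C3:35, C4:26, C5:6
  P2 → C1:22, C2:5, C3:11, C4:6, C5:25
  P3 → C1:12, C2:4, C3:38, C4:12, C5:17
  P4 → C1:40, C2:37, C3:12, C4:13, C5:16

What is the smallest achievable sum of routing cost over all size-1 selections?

69

Open {P2}.
  C1→P2 22, C2→P2 5, C3→P2 11, C4→P2 6, C5→P2 25  ⇒ total 69.
Compare {P3}: total 83.
Compare {P4}: total 118.
No size-1 selection does better; minimum is 69.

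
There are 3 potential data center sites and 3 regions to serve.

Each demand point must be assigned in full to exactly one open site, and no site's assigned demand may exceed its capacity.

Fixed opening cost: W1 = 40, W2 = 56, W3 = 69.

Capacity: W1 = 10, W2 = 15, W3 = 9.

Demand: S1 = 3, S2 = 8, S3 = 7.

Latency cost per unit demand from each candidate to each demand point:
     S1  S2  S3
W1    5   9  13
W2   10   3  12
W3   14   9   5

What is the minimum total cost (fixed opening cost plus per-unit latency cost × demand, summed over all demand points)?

214

Open {W2, W3}; cheapest assignment that respects the capacities:
  W2 (cap 15, load 11): S1, S2 — cost 3×10 + 8×3 = 54
  W3 (cap 9, load 7): S3 — cost 7×5 = 35
  Shipping 89, fixed 125 → total 214.
  Any other capacity-feasible assignment to {W2, W3} ships for at least 89.
Compare {W1, W2}: its best feasible assignment gives total 219.
Compare {W1, W2, W3}: its best feasible assignment gives total 239.
Every other set of open sites that can feasibly serve all demand totals ≥ 219 even under its best assignment. Minimum: 214.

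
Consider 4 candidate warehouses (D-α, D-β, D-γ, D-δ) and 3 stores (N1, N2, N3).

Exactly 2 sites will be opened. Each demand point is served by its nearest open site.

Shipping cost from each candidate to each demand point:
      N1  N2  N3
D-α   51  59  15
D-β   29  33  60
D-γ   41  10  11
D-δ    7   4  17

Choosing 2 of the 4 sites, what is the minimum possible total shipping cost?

Open {D-γ, D-δ}.
  N1→D-δ 7, N2→D-δ 4, N3→D-γ 11  ⇒ total 22.
Compare {D-α, D-δ}: total 26.
Compare {D-β, D-δ}: total 28.
No size-2 selection does better; minimum is 22.

22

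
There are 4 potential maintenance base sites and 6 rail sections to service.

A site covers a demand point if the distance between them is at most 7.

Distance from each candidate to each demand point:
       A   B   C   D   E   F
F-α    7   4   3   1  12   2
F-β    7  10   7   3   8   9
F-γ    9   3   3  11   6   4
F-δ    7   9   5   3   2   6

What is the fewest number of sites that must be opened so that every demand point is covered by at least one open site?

Coverage sets (demand points within 7 of each site):
  F-α: {A, B, C, D, F}
  F-β: {A, C, D}
  F-γ: {B, C, E, F}
  F-δ: {A, C, D, E, F}
No single site covers all 6 demand points.
But {F-α, F-γ} covers everything, so the minimum is 2.

2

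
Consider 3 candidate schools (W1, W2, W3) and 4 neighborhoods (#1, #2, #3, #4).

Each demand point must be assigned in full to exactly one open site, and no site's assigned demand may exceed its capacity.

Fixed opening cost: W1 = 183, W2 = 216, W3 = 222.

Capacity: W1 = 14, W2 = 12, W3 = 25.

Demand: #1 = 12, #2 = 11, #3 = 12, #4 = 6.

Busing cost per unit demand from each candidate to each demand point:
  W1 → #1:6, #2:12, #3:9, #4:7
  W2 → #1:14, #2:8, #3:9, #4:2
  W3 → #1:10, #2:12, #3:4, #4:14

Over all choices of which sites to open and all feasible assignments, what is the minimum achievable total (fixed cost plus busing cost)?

Open {W1, W2, W3}; cheapest assignment that respects the capacities:
  W1 (cap 14, load 12): #1 — cost 12×6 = 72
  W2 (cap 12, load 6): #4 — cost 6×2 = 12
  W3 (cap 25, load 23): #2, #3 — cost 11×12 + 12×4 = 180
  Shipping 264, fixed 621 → total 885.
  Any other capacity-feasible assignment to {W1, W2, W3} ships for at least 264.
Total demand is 41 and no other set of sites has combined capacity ≥ 41, so {W1, W2, W3} is the only feasible choice of open sites. Minimum: 885.

885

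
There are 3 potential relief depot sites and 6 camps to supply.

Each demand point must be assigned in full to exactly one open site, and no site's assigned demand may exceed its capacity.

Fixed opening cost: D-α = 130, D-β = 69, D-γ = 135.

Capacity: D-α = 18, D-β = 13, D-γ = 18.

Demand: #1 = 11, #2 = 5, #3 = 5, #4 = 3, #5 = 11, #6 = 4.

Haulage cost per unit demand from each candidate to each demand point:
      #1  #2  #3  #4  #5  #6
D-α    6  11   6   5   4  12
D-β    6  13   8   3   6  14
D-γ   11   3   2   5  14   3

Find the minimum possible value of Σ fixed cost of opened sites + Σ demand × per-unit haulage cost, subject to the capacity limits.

Open {D-α, D-β, D-γ}; cheapest assignment that respects the capacities:
  D-α (cap 18, load 14): #4, #5 — cost 3×5 + 11×4 = 59
  D-β (cap 13, load 11): #1 — cost 11×6 = 66
  D-γ (cap 18, load 14): #2, #3, #6 — cost 5×3 + 5×2 + 4×3 = 37
  Shipping 162, fixed 334 → total 496.
  Any other capacity-feasible assignment to {D-α, D-β, D-γ} ships for at least 162.
Total demand is 39 and no other set of sites has combined capacity ≥ 39, so {D-α, D-β, D-γ} is the only feasible choice of open sites. Minimum: 496.

496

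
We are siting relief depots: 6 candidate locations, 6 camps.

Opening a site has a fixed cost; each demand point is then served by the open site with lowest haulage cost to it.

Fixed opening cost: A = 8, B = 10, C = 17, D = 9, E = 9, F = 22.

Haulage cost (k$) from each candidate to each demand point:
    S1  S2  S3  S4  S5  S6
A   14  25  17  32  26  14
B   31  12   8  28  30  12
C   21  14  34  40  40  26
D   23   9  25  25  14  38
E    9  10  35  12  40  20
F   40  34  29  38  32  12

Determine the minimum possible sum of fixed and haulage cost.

Open {B, D, E}: assign each demand point to its cheapest open site.
  S1→E 9, S2→D 9, S3→B 8, S4→E 12, S5→D 14, S6→B 12
  haulage cost 64, fixed 28 → total 92.
Compare {B, E}: haulage cost 81 + fixed 19 = 100.
Compare {A, B, D, E}: haulage cost 64 + fixed 36 = 100.
Compare {A, D, E}: haulage cost 75 + fixed 26 = 101.
All other subsets cost ≥ 100. Minimum total cost: 92.

92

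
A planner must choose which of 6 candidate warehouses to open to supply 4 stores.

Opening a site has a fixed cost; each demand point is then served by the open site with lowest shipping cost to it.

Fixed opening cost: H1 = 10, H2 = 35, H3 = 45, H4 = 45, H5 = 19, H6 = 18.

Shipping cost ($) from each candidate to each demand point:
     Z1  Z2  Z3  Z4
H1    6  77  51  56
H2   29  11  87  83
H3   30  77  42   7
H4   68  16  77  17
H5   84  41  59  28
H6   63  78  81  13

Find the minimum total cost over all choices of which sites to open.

144

Open {H1, H2, H6}: assign each demand point to its cheapest open site.
  Z1→H1 6, Z2→H2 11, Z3→H1 51, Z4→H6 13
  shipping cost 81, fixed 63 → total 144.
Compare {H1, H4}: shipping cost 90 + fixed 55 = 145.
Compare {H1, H5}: shipping cost 126 + fixed 29 = 155.
Compare {H1, H2, H3}: shipping cost 66 + fixed 90 = 156.
All other subsets cost ≥ 145. Minimum total cost: 144.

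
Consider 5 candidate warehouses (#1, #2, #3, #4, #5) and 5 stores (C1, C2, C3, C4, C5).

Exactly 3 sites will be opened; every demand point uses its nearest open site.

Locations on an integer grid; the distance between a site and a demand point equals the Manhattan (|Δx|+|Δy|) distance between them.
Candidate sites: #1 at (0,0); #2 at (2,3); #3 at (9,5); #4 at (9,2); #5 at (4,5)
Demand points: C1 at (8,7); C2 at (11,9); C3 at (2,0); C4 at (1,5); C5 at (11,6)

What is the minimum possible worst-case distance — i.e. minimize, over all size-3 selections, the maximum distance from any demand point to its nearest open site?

6

Open {#1, #2, #3}.
  Farthest demand point is C2 at distance 6 (to #3); all others are ≤ 6.
With {#1, #3, #4} the worst case is 6.
With {#1, #3, #5} the worst case is 6.
No size-3 selection achieves below 6.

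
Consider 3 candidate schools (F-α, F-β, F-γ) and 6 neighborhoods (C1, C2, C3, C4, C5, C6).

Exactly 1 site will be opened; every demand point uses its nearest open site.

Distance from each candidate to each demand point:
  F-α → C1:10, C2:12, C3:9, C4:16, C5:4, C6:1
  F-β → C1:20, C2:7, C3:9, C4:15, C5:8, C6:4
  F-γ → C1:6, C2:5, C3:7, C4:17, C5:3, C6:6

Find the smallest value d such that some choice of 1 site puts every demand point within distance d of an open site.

16

Open {F-α}.
  Farthest demand point is C4 at distance 16 (to F-α); all others are ≤ 16.
With {F-γ} the worst case is 17.
With {F-β} the worst case is 20.
No size-1 selection achieves below 16.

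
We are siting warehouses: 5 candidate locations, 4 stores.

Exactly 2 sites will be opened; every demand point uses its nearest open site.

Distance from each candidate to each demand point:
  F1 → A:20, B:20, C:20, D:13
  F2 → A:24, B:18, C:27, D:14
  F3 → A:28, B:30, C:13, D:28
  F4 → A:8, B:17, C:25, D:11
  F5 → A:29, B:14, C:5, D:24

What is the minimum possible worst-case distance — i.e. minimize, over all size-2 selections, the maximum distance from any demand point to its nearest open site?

Open {F4, F5}.
  Farthest demand point is B at distance 14 (to F5); all others are ≤ 14.
With {F3, F4} the worst case is 17.
With {F1, F2} the worst case is 20.
No size-2 selection achieves below 14.

14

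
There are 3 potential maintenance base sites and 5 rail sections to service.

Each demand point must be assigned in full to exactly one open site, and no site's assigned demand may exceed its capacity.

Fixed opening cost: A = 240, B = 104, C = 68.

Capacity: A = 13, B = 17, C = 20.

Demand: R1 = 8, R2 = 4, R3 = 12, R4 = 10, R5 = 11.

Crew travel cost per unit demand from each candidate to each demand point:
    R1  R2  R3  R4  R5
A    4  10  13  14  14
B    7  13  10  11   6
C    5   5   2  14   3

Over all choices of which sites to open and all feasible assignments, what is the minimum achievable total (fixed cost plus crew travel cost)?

Open {A, B, C}; cheapest assignment that respects the capacities:
  A (cap 13, load 10): R4 — cost 10×14 = 140
  B (cap 17, load 15): R2, R5 — cost 4×13 + 11×6 = 118
  C (cap 20, load 20): R1, R3 — cost 8×5 + 12×2 = 64
  Shipping 322, fixed 412 → total 734.
  Any other capacity-feasible assignment to {A, B, C} ships for at least 322.
Total demand is 45 and no other set of sites has combined capacity ≥ 45, so {A, B, C} is the only feasible choice of open sites. Minimum: 734.

734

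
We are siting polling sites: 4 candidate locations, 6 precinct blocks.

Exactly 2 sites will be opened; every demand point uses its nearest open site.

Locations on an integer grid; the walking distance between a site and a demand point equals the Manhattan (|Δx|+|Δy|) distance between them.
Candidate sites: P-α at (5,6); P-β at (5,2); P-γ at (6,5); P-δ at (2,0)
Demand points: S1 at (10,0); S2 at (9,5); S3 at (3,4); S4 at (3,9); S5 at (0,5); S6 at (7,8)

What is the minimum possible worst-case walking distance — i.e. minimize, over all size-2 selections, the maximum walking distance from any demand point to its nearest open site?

7

Open {P-α, P-β}.
  Farthest demand point is S1 at walking distance 7 (to P-β); all others are ≤ 7.
With {P-β, P-γ} the worst case is 7.
With {P-α, P-δ} the worst case is 8.
No size-2 selection achieves below 7.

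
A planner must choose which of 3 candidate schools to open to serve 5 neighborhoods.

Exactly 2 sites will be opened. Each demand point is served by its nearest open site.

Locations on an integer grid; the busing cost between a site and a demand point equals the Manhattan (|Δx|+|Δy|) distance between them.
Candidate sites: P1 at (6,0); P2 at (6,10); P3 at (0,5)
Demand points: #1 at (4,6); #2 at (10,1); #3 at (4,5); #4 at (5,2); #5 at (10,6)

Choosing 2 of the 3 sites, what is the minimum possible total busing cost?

27

Open {P1, P3}.
  #1→P3 5, #2→P1 5, #3→P3 4, #4→P1 3, #5→P1 10  ⇒ total 27.
Compare {P1, P2}: total 29.
Compare {P2, P3}: total 38.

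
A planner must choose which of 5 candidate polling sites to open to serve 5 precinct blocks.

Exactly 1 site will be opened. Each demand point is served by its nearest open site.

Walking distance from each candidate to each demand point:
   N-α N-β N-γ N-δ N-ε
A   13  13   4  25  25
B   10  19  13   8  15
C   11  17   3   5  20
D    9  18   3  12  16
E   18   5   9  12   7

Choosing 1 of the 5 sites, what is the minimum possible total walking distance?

Open {E}.
  N-α→E 18, N-β→E 5, N-γ→E 9, N-δ→E 12, N-ε→E 7  ⇒ total 51.
Compare {C}: total 56.
Compare {D}: total 58.
No size-1 selection does better; minimum is 51.

51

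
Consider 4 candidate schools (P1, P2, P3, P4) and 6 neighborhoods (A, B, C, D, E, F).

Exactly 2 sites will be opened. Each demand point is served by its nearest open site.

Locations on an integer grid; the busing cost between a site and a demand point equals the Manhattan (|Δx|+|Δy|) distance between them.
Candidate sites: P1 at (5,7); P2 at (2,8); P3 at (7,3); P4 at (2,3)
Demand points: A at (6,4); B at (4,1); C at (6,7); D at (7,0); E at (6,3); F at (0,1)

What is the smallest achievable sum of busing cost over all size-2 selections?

19

Open {P3, P4}.
  A→P3 2, B→P4 4, C→P3 5, D→P3 3, E→P3 1, F→P4 4  ⇒ total 19.
Compare {P1, P3}: total 21.
Compare {P1, P4}: total 25.
No size-2 selection does better; minimum is 19.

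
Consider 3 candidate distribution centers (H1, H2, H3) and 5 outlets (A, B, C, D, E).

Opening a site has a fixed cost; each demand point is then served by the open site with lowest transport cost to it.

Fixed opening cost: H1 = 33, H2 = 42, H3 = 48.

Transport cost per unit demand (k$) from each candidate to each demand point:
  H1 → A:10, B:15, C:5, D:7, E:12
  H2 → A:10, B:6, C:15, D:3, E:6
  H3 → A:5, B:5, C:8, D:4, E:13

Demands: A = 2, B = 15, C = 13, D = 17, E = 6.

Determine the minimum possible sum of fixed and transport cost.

Open {H1, H2}: assign each demand point to its cheapest open site.
  A→H1 2×10=20, B→H2 15×6=90, C→H1 13×5=65, D→H2 17×3=51, E→H2 6×6=36
  transport cost 262, fixed 75 → total 337.
Compare {H1, H2, H3}: transport cost 237 + fixed 123 = 360.
Compare {H2, H3}: transport cost 276 + fixed 90 = 366.
Compare {H1, H3}: transport cost 290 + fixed 81 = 371.
All other subsets cost ≥ 360. Minimum total cost: 337.

337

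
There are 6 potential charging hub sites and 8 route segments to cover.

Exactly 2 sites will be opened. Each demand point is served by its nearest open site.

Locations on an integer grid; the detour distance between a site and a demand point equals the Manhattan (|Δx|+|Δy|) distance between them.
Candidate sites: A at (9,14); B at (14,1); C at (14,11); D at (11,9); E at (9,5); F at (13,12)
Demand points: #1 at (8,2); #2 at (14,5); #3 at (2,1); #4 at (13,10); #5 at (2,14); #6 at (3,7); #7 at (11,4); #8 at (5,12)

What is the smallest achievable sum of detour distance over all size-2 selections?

Open {A, E}.
  #1→E 4, #2→E 5, #3→E 11, #4→A 8, #5→A 7, #6→E 8, #7→E 3, #8→A 6  ⇒ total 52.
Compare {E, F}: total 54.
Compare {D, E}: total 57.
No size-2 selection does better; minimum is 52.

52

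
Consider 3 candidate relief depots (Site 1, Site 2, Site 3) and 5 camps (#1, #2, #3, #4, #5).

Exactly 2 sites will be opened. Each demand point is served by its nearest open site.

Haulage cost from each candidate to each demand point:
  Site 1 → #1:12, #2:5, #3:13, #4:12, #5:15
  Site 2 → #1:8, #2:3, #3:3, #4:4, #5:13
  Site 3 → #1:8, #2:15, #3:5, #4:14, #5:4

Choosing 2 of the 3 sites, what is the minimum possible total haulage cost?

Open {Site 2, Site 3}.
  #1→Site 2 8, #2→Site 2 3, #3→Site 2 3, #4→Site 2 4, #5→Site 3 4  ⇒ total 22.
Compare {Site 1, Site 2}: total 31.
Compare {Site 1, Site 3}: total 34.

22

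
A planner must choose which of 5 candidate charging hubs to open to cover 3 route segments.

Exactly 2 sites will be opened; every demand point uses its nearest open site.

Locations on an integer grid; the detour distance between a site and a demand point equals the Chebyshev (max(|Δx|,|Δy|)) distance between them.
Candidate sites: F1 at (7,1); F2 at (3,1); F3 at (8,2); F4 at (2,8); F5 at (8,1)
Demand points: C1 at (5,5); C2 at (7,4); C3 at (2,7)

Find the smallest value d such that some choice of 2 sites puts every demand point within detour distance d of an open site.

3

Open {F1, F4}.
  Farthest demand point is C1 at detour distance 3 (to F4); all others are ≤ 3.
With {F3, F4} the worst case is 3.
With {F4, F5} the worst case is 3.
No size-2 selection achieves below 3.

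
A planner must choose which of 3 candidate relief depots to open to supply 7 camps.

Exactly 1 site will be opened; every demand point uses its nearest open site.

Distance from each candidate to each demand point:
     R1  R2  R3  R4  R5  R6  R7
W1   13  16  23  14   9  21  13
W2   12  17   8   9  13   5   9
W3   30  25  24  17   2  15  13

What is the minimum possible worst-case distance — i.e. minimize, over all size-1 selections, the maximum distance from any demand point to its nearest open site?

17

Open {W2}.
  Farthest demand point is R2 at distance 17 (to W2); all others are ≤ 17.
With {W1} the worst case is 23.
With {W3} the worst case is 30.
No size-1 selection achieves below 17.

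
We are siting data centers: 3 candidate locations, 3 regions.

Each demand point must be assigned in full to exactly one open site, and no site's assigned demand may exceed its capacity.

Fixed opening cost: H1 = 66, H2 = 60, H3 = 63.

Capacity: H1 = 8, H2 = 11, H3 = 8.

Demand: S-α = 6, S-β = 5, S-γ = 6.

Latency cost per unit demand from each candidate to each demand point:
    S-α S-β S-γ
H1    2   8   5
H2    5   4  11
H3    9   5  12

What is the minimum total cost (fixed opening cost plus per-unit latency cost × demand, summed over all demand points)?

206

Open {H1, H2}; cheapest assignment that respects the capacities:
  H1 (cap 8, load 6): S-γ — cost 6×5 = 30
  H2 (cap 11, load 11): S-α, S-β — cost 6×5 + 5×4 = 50
  Shipping 80, fixed 126 → total 206.
  Any other capacity-feasible assignment to {H1, H2} ships for at least 80.
Compare {H2, H3}: its best feasible assignment gives total 245.
Compare {H1, H2, H3}: its best feasible assignment gives total 269.
Every other set of open sites that can feasibly serve all demand totals ≥ 245 even under its best assignment. Minimum: 206.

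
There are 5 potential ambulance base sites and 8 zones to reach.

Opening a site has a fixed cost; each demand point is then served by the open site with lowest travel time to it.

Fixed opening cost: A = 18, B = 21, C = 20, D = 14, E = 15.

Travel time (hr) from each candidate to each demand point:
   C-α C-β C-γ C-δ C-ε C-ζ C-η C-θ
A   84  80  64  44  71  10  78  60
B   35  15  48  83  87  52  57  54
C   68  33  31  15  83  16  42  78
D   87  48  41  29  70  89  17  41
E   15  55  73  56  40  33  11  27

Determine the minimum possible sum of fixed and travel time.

Open {C, E}: assign each demand point to its cheapest open site.
  C-α→E 15, C-β→C 33, C-γ→C 31, C-δ→C 15, C-ε→E 40, C-ζ→C 16, C-η→E 11, C-θ→E 27
  travel time 188, fixed 35 → total 223.
Compare {B, C, E}: travel time 170 + fixed 56 = 226.
Compare {A, C, E}: travel time 182 + fixed 53 = 235.
Compare {C, D, E}: travel time 188 + fixed 49 = 237.
All other subsets cost ≥ 226. Minimum total cost: 223.

223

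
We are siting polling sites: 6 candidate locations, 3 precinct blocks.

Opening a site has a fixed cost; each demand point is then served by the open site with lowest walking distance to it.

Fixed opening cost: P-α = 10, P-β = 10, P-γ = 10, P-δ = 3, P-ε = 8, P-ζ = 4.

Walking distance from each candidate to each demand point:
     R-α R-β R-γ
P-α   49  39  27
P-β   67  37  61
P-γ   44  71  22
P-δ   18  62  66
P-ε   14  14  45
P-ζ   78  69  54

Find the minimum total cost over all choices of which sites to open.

Open {P-γ, P-ε}: assign each demand point to its cheapest open site.
  R-α→P-ε 14, R-β→P-ε 14, R-γ→P-γ 22
  walking distance 50, fixed 18 → total 68.
Compare {P-γ, P-δ, P-ε}: walking distance 50 + fixed 21 = 71.
Compare {P-γ, P-ε, P-ζ}: walking distance 50 + fixed 22 = 72.
Compare {P-α, P-ε}: walking distance 55 + fixed 18 = 73.
All other subsets cost ≥ 71. Minimum total cost: 68.

68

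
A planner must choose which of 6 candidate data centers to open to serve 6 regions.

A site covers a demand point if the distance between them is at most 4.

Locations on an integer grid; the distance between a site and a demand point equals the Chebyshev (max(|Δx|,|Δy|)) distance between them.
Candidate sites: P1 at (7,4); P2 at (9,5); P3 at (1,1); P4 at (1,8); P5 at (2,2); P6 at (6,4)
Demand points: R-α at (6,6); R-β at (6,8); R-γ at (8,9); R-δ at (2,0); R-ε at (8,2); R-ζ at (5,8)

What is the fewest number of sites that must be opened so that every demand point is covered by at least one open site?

Coverage sets (demand points within 4 of each site):
  P1: {R-α, R-β, R-ε, R-ζ}
  P2: {R-α, R-β, R-γ, R-ε, R-ζ}
  P3: {R-δ}
  P4: {R-ζ}
  P5: {R-α, R-δ}
  P6: {R-α, R-β, R-δ, R-ε, R-ζ}
No single site covers all 6 demand points.
But {P2, P3} covers everything, so the minimum is 2.

2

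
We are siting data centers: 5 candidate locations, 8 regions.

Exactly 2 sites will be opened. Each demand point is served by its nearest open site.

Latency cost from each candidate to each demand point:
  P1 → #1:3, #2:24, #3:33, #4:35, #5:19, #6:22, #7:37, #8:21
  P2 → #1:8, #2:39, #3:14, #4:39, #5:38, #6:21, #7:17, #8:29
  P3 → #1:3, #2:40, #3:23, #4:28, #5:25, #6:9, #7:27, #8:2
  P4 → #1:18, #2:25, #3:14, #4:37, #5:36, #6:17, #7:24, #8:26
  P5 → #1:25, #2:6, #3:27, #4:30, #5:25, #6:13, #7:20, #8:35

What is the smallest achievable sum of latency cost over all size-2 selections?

116

Open {P3, P5}.
  #1→P3 3, #2→P5 6, #3→P3 23, #4→P3 28, #5→P3 25, #6→P3 9, #7→P5 20, #8→P3 2  ⇒ total 116.
Compare {P3, P4}: total 130.
Compare {P1, P3}: total 135.
No size-2 selection does better; minimum is 116.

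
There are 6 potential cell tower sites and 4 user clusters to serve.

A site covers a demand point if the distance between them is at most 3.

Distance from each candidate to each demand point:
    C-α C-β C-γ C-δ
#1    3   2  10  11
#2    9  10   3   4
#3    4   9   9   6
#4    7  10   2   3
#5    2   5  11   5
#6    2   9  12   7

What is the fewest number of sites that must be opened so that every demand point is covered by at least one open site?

2

Coverage sets (demand points within 3 of each site):
  #1: {C-α, C-β}
  #2: {C-γ}
  #3: {}
  #4: {C-γ, C-δ}
  #5: {C-α}
  #6: {C-α}
No single site covers all 4 demand points.
But {#1, #4} covers everything, so the minimum is 2.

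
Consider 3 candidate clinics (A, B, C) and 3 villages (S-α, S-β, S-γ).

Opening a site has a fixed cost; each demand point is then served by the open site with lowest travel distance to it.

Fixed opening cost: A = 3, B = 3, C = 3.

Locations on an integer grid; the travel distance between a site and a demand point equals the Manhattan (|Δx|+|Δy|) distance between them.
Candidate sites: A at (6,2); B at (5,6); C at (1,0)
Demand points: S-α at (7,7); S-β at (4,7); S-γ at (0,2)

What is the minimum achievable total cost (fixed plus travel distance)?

14

Open {B, C}: assign each demand point to its cheapest open site.
  S-α→B 3, S-β→B 2, S-γ→C 3
  travel distance 8, fixed 6 → total 14.
Compare {B}: travel distance 14 + fixed 3 = 17.
Compare {A, B}: travel distance 11 + fixed 6 = 17.
Compare {A, B, C}: travel distance 8 + fixed 9 = 17.
All other subsets cost ≥ 17. Minimum total cost: 14.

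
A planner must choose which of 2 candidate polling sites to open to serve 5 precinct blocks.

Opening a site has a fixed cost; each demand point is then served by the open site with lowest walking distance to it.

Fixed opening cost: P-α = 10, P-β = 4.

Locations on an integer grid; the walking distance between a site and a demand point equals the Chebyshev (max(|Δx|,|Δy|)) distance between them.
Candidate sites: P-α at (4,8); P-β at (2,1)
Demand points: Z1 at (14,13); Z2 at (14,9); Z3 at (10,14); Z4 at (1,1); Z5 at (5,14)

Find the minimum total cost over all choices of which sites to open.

47

Open {P-α, P-β}: assign each demand point to its cheapest open site.
  Z1→P-α 10, Z2→P-α 10, Z3→P-α 6, Z4→P-β 1, Z5→P-α 6
  walking distance 33, fixed 14 → total 47.
Compare {P-α}: walking distance 39 + fixed 10 = 49.
Compare {P-β}: walking distance 51 + fixed 4 = 55.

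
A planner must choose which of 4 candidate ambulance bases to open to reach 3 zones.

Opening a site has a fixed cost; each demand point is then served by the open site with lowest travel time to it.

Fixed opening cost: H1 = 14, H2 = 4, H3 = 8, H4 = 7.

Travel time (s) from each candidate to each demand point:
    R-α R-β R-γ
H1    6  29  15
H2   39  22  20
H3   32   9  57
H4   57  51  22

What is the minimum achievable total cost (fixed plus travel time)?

52

Open {H1, H3}: assign each demand point to its cheapest open site.
  R-α→H1 6, R-β→H3 9, R-γ→H1 15
  travel time 30, fixed 22 → total 52.
Compare {H1, H2, H3}: travel time 30 + fixed 26 = 56.
Compare {H1, H3, H4}: travel time 30 + fixed 29 = 59.
Compare {H1, H2}: travel time 43 + fixed 18 = 61.
All other subsets cost ≥ 56. Minimum total cost: 52.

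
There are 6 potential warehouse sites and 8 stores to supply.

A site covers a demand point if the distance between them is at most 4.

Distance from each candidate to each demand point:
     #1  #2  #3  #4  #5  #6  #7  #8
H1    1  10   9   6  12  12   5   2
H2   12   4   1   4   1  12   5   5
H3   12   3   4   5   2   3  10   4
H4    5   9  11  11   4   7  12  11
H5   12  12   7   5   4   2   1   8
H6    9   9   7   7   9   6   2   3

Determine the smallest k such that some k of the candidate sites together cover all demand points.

3

Coverage sets (demand points within 4 of each site):
  H1: {#1, #8}
  H2: {#2, #3, #4, #5}
  H3: {#2, #3, #5, #6, #8}
  H4: {#5}
  H5: {#5, #6, #7}
  H6: {#7, #8}
No 2 sites suffice: every size-2 union leaves at least one demand point uncovered.
But {H1, H2, H5} covers everything, so the minimum is 3.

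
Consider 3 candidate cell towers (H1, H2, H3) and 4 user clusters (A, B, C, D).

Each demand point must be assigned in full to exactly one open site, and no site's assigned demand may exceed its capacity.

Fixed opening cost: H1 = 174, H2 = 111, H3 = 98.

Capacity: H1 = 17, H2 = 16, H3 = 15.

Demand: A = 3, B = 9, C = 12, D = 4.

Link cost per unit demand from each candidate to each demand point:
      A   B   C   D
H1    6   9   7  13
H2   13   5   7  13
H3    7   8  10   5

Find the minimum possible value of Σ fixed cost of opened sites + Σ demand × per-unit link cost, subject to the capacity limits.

424

Open {H2, H3}; cheapest assignment that respects the capacities:
  H2 (cap 16, load 15): A, C — cost 3×13 + 12×7 = 123
  H3 (cap 15, load 13): B, D — cost 9×8 + 4×5 = 92
  Shipping 215, fixed 209 → total 424.
  Any other capacity-feasible assignment to {H2, H3} ships for at least 215.
Compare {H1, H3}: its best feasible assignment gives total 466.
Compare {H1, H2}: its best feasible assignment gives total 484.
Every other set of open sites that can feasibly serve all demand totals ≥ 466 even under its best assignment. Minimum: 424.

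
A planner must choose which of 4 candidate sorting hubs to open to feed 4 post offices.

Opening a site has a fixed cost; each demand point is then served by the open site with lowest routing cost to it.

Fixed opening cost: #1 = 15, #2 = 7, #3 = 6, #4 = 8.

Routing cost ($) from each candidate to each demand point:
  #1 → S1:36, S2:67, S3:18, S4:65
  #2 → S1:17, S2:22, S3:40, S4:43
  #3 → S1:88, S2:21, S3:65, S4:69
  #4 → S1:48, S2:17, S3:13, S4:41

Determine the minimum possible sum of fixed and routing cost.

103

Open {#2, #4}: assign each demand point to its cheapest open site.
  S1→#2 17, S2→#4 17, S3→#4 13, S4→#4 41
  routing cost 88, fixed 15 → total 103.
Compare {#2, #3, #4}: routing cost 88 + fixed 21 = 109.
Compare {#1, #2, #4}: routing cost 88 + fixed 30 = 118.
Compare {#1, #2}: routing cost 100 + fixed 22 = 122.
All other subsets cost ≥ 109. Minimum total cost: 103.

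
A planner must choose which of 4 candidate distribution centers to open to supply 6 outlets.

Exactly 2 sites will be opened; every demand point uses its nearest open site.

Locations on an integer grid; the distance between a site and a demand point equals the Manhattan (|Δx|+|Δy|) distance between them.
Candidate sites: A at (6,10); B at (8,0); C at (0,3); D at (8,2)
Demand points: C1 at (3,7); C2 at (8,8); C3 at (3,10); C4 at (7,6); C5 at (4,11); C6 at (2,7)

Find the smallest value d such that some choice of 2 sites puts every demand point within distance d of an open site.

6

Open {A, C}.
  Farthest demand point is C1 at distance 6 (to A); all others are ≤ 6.
With {A, B} the worst case is 7.
With {A, D} the worst case is 7.
No size-2 selection achieves below 6.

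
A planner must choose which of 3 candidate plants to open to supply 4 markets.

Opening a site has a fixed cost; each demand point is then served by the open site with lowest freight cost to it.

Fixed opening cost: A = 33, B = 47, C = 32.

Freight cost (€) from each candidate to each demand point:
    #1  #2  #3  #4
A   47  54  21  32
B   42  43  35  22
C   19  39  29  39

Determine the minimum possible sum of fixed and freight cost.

Open {C}: assign each demand point to its cheapest open site.
  #1→C 19, #2→C 39, #3→C 29, #4→C 39
  freight cost 126, fixed 32 → total 158.
Compare {A, C}: freight cost 111 + fixed 65 = 176.
Compare {A}: freight cost 154 + fixed 33 = 187.
Compare {B, C}: freight cost 109 + fixed 79 = 188.
All other subsets cost ≥ 176. Minimum total cost: 158.

158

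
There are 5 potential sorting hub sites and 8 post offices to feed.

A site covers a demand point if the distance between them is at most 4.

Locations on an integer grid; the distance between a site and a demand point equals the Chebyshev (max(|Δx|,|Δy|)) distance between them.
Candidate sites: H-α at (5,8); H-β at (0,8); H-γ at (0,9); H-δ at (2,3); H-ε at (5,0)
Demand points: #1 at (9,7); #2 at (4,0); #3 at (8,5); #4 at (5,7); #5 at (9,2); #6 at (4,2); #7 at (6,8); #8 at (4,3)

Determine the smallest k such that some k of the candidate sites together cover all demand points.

2

Coverage sets (demand points within 4 of each site):
  H-α: {#1, #3, #4, #7}
  H-β: {}
  H-γ: {}
  H-δ: {#2, #4, #6, #8}
  H-ε: {#2, #5, #6, #8}
No single site covers all 8 demand points.
But {H-α, H-ε} covers everything, so the minimum is 2.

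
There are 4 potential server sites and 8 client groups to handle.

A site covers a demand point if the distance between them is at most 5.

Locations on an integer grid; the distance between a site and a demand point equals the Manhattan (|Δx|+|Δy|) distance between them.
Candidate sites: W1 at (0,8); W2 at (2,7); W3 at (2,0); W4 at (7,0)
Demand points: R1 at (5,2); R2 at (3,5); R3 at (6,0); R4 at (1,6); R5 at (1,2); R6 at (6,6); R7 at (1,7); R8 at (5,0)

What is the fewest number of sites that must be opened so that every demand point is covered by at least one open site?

2

Coverage sets (demand points within 5 of each site):
  W1: {R4, R7}
  W2: {R2, R4, R6, R7}
  W3: {R1, R3, R5, R8}
  W4: {R1, R3, R8}
No single site covers all 8 demand points.
But {W2, W3} covers everything, so the minimum is 2.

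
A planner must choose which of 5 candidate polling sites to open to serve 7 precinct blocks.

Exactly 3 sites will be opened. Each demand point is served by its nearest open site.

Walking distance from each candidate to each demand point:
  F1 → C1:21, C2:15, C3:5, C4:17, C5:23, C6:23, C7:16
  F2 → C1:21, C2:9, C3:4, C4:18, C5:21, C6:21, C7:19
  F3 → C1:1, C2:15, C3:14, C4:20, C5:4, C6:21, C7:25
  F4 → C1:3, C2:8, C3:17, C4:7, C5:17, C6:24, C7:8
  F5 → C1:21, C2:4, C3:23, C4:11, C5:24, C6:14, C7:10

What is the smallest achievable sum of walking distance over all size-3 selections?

Open {F2, F3, F5}.
  C1→F3 1, C2→F5 4, C3→F2 4, C4→F5 11, C5→F3 4, C6→F5 14, C7→F5 10  ⇒ total 48.
Compare {F1, F3, F5}: total 49.
Compare {F3, F4, F5}: total 52.
No size-3 selection does better; minimum is 48.

48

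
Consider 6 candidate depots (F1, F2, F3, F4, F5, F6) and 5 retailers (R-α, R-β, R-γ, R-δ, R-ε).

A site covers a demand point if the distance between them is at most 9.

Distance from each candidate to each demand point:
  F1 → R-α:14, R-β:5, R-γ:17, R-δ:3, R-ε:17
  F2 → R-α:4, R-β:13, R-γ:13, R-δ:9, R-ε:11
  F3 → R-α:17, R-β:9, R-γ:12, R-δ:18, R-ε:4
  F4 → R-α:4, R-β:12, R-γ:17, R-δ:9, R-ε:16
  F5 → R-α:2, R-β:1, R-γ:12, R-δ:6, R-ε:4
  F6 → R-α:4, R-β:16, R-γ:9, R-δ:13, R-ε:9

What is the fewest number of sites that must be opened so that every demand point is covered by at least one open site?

2

Coverage sets (demand points within 9 of each site):
  F1: {R-β, R-δ}
  F2: {R-α, R-δ}
  F3: {R-β, R-ε}
  F4: {R-α, R-δ}
  F5: {R-α, R-β, R-δ, R-ε}
  F6: {R-α, R-γ, R-ε}
No single site covers all 5 demand points.
But {F1, F6} covers everything, so the minimum is 2.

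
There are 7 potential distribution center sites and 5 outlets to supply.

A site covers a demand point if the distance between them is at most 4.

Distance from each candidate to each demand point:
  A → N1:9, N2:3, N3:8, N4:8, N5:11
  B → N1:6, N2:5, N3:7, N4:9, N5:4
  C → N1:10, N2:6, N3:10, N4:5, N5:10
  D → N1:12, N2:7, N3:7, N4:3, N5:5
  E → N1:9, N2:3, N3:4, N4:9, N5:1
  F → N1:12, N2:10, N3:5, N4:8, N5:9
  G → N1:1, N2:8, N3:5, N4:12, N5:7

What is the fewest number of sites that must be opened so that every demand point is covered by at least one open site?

3

Coverage sets (demand points within 4 of each site):
  A: {N2}
  B: {N5}
  C: {}
  D: {N4}
  E: {N2, N3, N5}
  F: {}
  G: {N1}
No 2 sites suffice: every size-2 union leaves at least one demand point uncovered.
But {D, E, G} covers everything, so the minimum is 3.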